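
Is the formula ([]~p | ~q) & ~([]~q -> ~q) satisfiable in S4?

Unsatisfiable (every branch closes)

1. ([]~p | ~q) & ~([]~q -> ~q), w0
2. []~p | ~q, w0
3. ~([]~q -> ~q), w0
4. []~q, w0
5. q, w0
6. ~q, w0
Accessibility: w0Rw0
Branch closes: q and ~q both at w0.
Every branch closes; the branch above is one of them.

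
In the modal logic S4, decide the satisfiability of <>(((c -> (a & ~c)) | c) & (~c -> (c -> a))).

Yes, satisfiable

1. <>(((c -> (a & ~c)) | c) & (~c -> (c -> a))), u
2. ((c -> (a & ~c)) | c) & (~c -> (c -> a)), v
3. (c -> (a & ~c)) | c, v
4. ~c -> (c -> a), v
5. c, v
6. c -> a, v
7. a, v
Accessibility: uRu, uRv, vRv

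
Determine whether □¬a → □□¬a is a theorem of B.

Tableau for the negation ¬(□¬a → □□¬a):
1. ¬(□¬a → □□¬a), w0
2. □¬a, w0   [¬→-rule on 1]
3. ¬□□¬a, w0   [¬→-rule on 1]
4. ¬a, w0   [□-rule on 2 via w0Rw0]
5. ¬□¬a, w1   [¬□-rule on 3: fresh world w1, w0Rw1]
6. ¬a, w1   [□-rule on 2 via w0Rw1]
7. a, w2   [¬□-rule on 5: fresh world w2, w1Rw2]
Accessibility: w0Rw0, w0Rw1, w1Rw0, w1Rw1, w1Rw2, w2Rw1, w2Rw2
The negation has an open branch (countermodel exists).

Not valid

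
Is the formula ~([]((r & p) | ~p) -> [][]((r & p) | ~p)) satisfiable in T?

Satisfiable (open branch found)

1. ~([]((r & p) | ~p) -> [][]((r & p) | ~p)), 0
2. []((r & p) | ~p), 0
3. ~[][]((r & p) | ~p), 0
4. (r & p) | ~p, 0
5. ~p, 0
6. ~[]((r & p) | ~p), 1
7. (r & p) | ~p, 1
8. ~p, 1
9. ~((r & p) | ~p), 2
10. ~(r & p), 2
11. p, 2
12. ~r, 2
Accessibility: 0R0, 0R1, 1R1, 1R2, 2R2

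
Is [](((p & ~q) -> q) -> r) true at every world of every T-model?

Tableau for the negation ~[](((p & ~q) -> q) -> r):
1. ~[](((p & ~q) -> q) -> r), 0
2. ~(((p & ~q) -> q) -> r), 1
3. (p & ~q) -> q, 1
4. ~r, 1
5. q, 1
Accessibility: 0R0, 0R1, 1R1
The negation has an open branch (countermodel exists).

Invalid (countermodel exists)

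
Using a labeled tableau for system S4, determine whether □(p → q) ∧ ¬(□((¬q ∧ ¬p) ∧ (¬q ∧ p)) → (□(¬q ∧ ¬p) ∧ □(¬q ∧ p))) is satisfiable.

No, unsatisfiable

1. □(p → q) ∧ ¬(□((¬q ∧ ¬p) ∧ (¬q ∧ p)) → (□(¬q ∧ ¬p) ∧ □(¬q ∧ p))), w0
2. □(p → q), w0   [∧-rule on 1]
3. ¬(□((¬q ∧ ¬p) ∧ (¬q ∧ p)) → (□(¬q ∧ ¬p) ∧ □(¬q ∧ p))), w0   [∧-rule on 1]
4. □((¬q ∧ ¬p) ∧ (¬q ∧ p)), w0   [¬→-rule on 3]
5. ¬(□(¬q ∧ ¬p) ∧ □(¬q ∧ p)), w0   [¬→-rule on 3]
6. p → q, w0   [□-rule on 2 via w0Rw0]
7. (¬q ∧ ¬p) ∧ (¬q ∧ p), w0   [□-rule on 4 via w0Rw0]
8. ¬q ∧ ¬p, w0   [∧-rule on 7]
9. ¬q ∧ p, w0   [∧-rule on 7]
10. ¬q, w0   [∧-rule on 8]
11. ¬p, w0   [∧-rule on 8]
12. p, w0   [∧-rule on 9]
Accessibility: w0Rw0
Branch closes: p and ¬p both at w0.
All branches of the tableau close; one closing branch shown above.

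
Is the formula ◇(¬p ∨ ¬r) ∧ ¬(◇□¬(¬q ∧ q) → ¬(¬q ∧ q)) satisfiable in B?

No, unsatisfiable

1. ◇(¬p ∨ ¬r) ∧ ¬(◇□¬(¬q ∧ q) → ¬(¬q ∧ q)), 0
2. ◇(¬p ∨ ¬r), 0
3. ¬(◇□¬(¬q ∧ q) → ¬(¬q ∧ q)), 0
4. ◇□¬(¬q ∧ q), 0
5. ¬q ∧ q, 0
6. ¬q, 0
7. q, 0
Accessibility: 0R0
Branch closes: q and ¬q both at 0.
All branches of the tableau close; one closing branch shown above.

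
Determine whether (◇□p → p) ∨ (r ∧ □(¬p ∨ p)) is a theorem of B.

Tableau for the negation ¬((◇□p → p) ∨ (r ∧ □(¬p ∨ p))):
1. ¬((◇□p → p) ∨ (r ∧ □(¬p ∨ p))), 0
2. ¬(◇□p → p), 0   [¬∨-rule on 1]
3. ¬(r ∧ □(¬p ∨ p)), 0   [¬∨-rule on 1]
4. ◇□p, 0   [¬→-rule on 2]
5. ¬p, 0   [¬→-rule on 2]
6. ¬□(¬p ∨ p), 0   [¬∧-rule on 3 (branches; this branch)]
7. □p, 1   [◇-rule on 4: fresh world 1, 0R1]
8. p, 0   [□-rule on 7 via 1R0]
Accessibility: 0R0, 0R1, 1R0, 1R1
Branch closes: p and ¬p both at 0.
Every branch of the negation's tableau closes; the branch above is one of them.

Valid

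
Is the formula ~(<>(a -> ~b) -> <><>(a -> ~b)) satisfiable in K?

1. ~(<>(a -> ~b) -> <><>(a -> ~b)), 0
2. <>(a -> ~b), 0   [~->-rule on 1]
3. ~<><>(a -> ~b), 0   [~->-rule on 1]
4. a -> ~b, 1   [<>-rule on 2: fresh world 1, 0R1]
5. ~<>(a -> ~b), 1   [~<>-rule on 3 via 0R1]
6. ~b, 1   [->-rule on 4 (branches; this branch)]
Accessibility: 0R1

Satisfiable (open branch found)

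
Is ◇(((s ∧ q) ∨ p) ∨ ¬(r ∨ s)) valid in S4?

Tableau for the negation ¬◇(((s ∧ q) ∨ p) ∨ ¬(r ∨ s)):
1. ¬◇(((s ∧ q) ∨ p) ∨ ¬(r ∨ s)), u
2. ¬(((s ∧ q) ∨ p) ∨ ¬(r ∨ s)), u
3. ¬((s ∧ q) ∨ p), u
4. r ∨ s, u
5. ¬(s ∧ q), u
6. ¬p, u
7. s, u
8. ¬q, u
Accessibility: uRu
The negation has an open branch (countermodel exists).

Invalid (countermodel exists)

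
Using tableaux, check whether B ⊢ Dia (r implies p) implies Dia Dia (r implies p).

Valid in B

Tableau for the negation not (Dia (r implies p) implies Dia Dia (r implies p)):
1. not (Dia (r implies p) implies Dia Dia (r implies p)), w0
2. Dia (r implies p), w0
3. not Dia Dia (r implies p), w0
4. not Dia (r implies p), w0
5. not (r implies p), w0
6. r, w0
7. not p, w0
8. r implies p, w1
9. not Dia (r implies p), w1
10. not (r implies p), w1
11. r, w1
12. not p, w1
13. p, w1
Accessibility: w0Rw0, w0Rw1, w1Rw0, w1Rw1
Branch closes: p and not p both at w1.
All branches of the negation close; one closing branch shown above.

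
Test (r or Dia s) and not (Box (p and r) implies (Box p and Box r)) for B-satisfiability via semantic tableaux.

No, unsatisfiable

1. (r or Dia s) and not (Box (p and r) implies (Box p and Box r)), 0
2. r or Dia s, 0
3. not (Box (p and r) implies (Box p and Box r)), 0
4. Box (p and r), 0
5. not (Box p and Box r), 0
6. p and r, 0
7. p, 0
8. r, 0
9. Dia s, 0
10. not Box r, 0
11. s, 1
12. p and r, 1
13. p, 1
14. r, 1
15. not r, 2
16. p and r, 2
17. p, 2
18. r, 2
Accessibility: 0R0, 0R1, 0R2, 1R0, 1R1, 2R0, 2R2
Branch closes: r and not r both at 2.
(One branch shown.) All branches close.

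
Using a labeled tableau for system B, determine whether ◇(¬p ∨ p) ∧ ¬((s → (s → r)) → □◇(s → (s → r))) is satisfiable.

1. ◇(¬p ∨ p) ∧ ¬((s → (s → r)) → □◇(s → (s → r))), w0
2. ◇(¬p ∨ p), w0
3. ¬((s → (s → r)) → □◇(s → (s → r))), w0
4. s → (s → r), w0
5. ¬□◇(s → (s → r)), w0
6. s → r, w0
7. r, w0
8. ¬p ∨ p, w1
9. p, w1
10. ¬◇(s → (s → r)), w2
11. ¬(s → (s → r)), w0
12. s, w0
13. ¬(s → r), w0
14. ¬r, w0
Accessibility: w0Rw0, w0Rw1, w0Rw2, w1Rw0, w1Rw1, w2Rw0, w2Rw2
Branch closes: r and ¬r both at w0.
Every branch closes; the branch above is one of them.

No, unsatisfiable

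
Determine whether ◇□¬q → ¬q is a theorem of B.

Yes, valid

Tableau for the negation ¬(◇□¬q → ¬q):
1. ¬(◇□¬q → ¬q), w0
2. ◇□¬q, w0
3. q, w0
4. □¬q, w1
5. ¬q, w0
Accessibility: w0Rw0, w0Rw1, w1Rw0, w1Rw1
Branch closes: q and ¬q both at w0.
All branches of the negation close; one closing branch shown above.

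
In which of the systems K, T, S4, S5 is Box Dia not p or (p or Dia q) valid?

S4-tableau for the negation not (Box Dia not p or (p or Dia q)):
1. not (Box Dia not p or (p or Dia q)), u
2. not Box Dia not p, u
3. not (p or Dia q), u
4. not p, u
5. not Dia q, u
6. not q, u
7. not Dia not p, v
8. not q, v
9. p, v
Accessibility: uRu, uRv, vRv
Complete open branch: countermodel on an S4-frame, so not valid in S4, nor in K, T (the same frame is also a K-frame and a T-frame).
S5-tableau for the negation not (Box Dia not p or (p or Dia q)):
1. not (Box Dia not p or (p or Dia q)), u
2. not Box Dia not p, u
3. not (p or Dia q), u
4. not p, u
5. not Dia q, u
6. not q, u
7. not Dia not p, v
8. not q, v
9. p, u
Accessibility: uRu, uRv, vRu, vRv
Branch closes: p and not p both at u.
Every branch closes (one shown): valid in S5.

S5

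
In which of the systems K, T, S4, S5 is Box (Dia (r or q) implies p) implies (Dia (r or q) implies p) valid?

K-tableau for the negation not (Box (Dia (r or q) implies p) implies (Dia (r or q) implies p)):
1. not (Box (Dia (r or q) implies p) implies (Dia (r or q) implies p)), w0
2. Box (Dia (r or q) implies p), w0
3. not (Dia (r or q) implies p), w0
4. Dia (r or q), w0
5. not p, w0
6. r or q, w1
7. Dia (r or q) implies p, w1
8. q, w1
9. p, w1
Accessibility: w0Rw1
Complete open branch: countermodel on a K-frame, so not valid in K.
T-tableau for the negation not (Box (Dia (r or q) implies p) implies (Dia (r or q) implies p)):
1. not (Box (Dia (r or q) implies p) implies (Dia (r or q) implies p)), w0
2. Box (Dia (r or q) implies p), w0
3. not (Dia (r or q) implies p), w0
4. Dia (r or q), w0
5. not p, w0
6. Dia (r or q) implies p, w0
7. not Dia (r or q), w0
8. not (r or q), w0
9. not r, w0
10. not q, w0
11. r or q, w1
12. Dia (r or q) implies p, w1
13. not (r or q), w1
14. not r, w1
15. not q, w1
16. q, w1
Accessibility: w0Rw0, w0Rw1, w1Rw1
Branch closes: q and not q both at w1.
Every branch closes (one shown): valid in T, hence also in S4, S5 (every theorem of T is a theorem of S4 and S5).

T, S4, S5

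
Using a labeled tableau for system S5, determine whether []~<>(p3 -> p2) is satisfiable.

1. []~<>(p3 -> p2), w0
2. ~<>(p3 -> p2), w0   [[]-rule on 1 via w0Rw0]
3. ~(p3 -> p2), w0   [~<>-rule on 2 via w0Rw0]
4. p3, w0   [~->-rule on 3]
5. ~p2, w0   [~->-rule on 3]
Accessibility: w0Rw0

Satisfiable (open branch found)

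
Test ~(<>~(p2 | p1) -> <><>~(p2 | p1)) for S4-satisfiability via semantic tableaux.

1. ~(<>~(p2 | p1) -> <><>~(p2 | p1)), u
2. <>~(p2 | p1), u
3. ~<><>~(p2 | p1), u
4. ~<>~(p2 | p1), u
5. p2 | p1, u
6. p1, u
7. ~(p2 | p1), v
8. ~p2, v
9. ~p1, v
10. ~<>~(p2 | p1), v
11. p2 | p1, v
12. p1, v
Accessibility: uRu, uRv, vRv
Branch closes: p1 and ~p1 both at v.
All branches of the tableau close; one closing branch shown above.

Unsatisfiable (every branch closes)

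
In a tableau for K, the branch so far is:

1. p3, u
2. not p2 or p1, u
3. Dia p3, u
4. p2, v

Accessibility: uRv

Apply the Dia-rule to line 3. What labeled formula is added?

a fresh world w with uRw, and p3 at w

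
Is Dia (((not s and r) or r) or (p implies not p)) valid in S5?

Invalid (countermodel exists)

Tableau for the negation not Dia (((not s and r) or r) or (p implies not p)):
1. not Dia (((not s and r) or r) or (p implies not p)), 0
2. not (((not s and r) or r) or (p implies not p)), 0
3. not ((not s and r) or r), 0
4. not (p implies not p), 0
5. not (not s and r), 0
6. not r, 0
7. p, 0
Accessibility: 0R0
The negation has an open branch (countermodel exists).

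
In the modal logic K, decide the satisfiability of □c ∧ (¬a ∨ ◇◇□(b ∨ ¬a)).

Yes, satisfiable

1. □c ∧ (¬a ∨ ◇◇□(b ∨ ¬a)), 0
2. □c, 0
3. ¬a ∨ ◇◇□(b ∨ ¬a), 0
4. ◇◇□(b ∨ ¬a), 0
5. ◇□(b ∨ ¬a), 1
6. c, 1
7. □(b ∨ ¬a), 2
Accessibility: 0R1, 1R2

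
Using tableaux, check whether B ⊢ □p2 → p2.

Valid

Tableau for the negation ¬(□p2 → p2):
1. ¬(□p2 → p2), w0
2. □p2, w0   [¬→-rule on 1]
3. ¬p2, w0   [¬→-rule on 1]
4. p2, w0   [□-rule on 2 via w0Rw0]
Accessibility: w0Rw0
Branch closes: p2 and ¬p2 both at w0.
Every branch of the negation's tableau closes; the branch above is one of them.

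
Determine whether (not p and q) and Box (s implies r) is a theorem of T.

Tableau for the negation not ((not p and q) and Box (s implies r)):
1. not ((not p and q) and Box (s implies r)), w0
2. not Box (s implies r), w0   [neg-and-rule on 1 (branches; this branch)]
3. not (s implies r), w1   [neg-Box-rule on 2: fresh world w1, w0Rw1]
4. s, w1   [neg-implies-rule on 3]
5. not r, w1   [neg-implies-rule on 3]
Accessibility: w0Rw0, w0Rw1, w1Rw1
The negation has an open branch (countermodel exists).

No, not valid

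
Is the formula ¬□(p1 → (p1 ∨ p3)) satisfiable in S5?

Unsatisfiable

1. ¬□(p1 → (p1 ∨ p3)), u
2. ¬(p1 → (p1 ∨ p3)), v
3. p1, v
4. ¬(p1 ∨ p3), v
5. ¬p1, v
6. ¬p3, v
Accessibility: uRu, uRv, vRu, vRv
Branch closes: p1 and ¬p1 both at v.
All branches of the tableau close; one closing branch shown above.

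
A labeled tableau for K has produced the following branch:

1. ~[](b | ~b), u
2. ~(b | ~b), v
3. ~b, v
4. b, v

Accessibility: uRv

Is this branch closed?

Closed

Both b and ~b appear at v.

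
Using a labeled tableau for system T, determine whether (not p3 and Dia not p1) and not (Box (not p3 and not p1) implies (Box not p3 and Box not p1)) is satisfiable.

Unsatisfiable

1. (not p3 and Dia not p1) and not (Box (not p3 and not p1) implies (Box not p3 and Box not p1)), 0
2. not p3 and Dia not p1, 0
3. not (Box (not p3 and not p1) implies (Box not p3 and Box not p1)), 0
4. not p3, 0
5. Dia not p1, 0
6. Box (not p3 and not p1), 0
7. not (Box not p3 and Box not p1), 0
8. not p3 and not p1, 0
9. not p1, 0
10. not Box not p1, 0
11. not p1, 1
12. not p3 and not p1, 1
13. not p3, 1
14. p1, 2
15. not p3 and not p1, 2
16. not p3, 2
17. not p1, 2
Accessibility: 0R0, 0R1, 0R2, 1R1, 2R2
Branch closes: p1 and not p1 both at 2.
Every branch closes; the branch above is one of them.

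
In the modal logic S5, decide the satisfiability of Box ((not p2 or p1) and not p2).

1. Box ((not p2 or p1) and not p2), w0
2. (not p2 or p1) and not p2, w0   [Box-rule on 1 via w0Rw0]
3. not p2 or p1, w0   [and-rule on 2]
4. not p2, w0   [and-rule on 2]
5. p1, w0   [or-rule on 3 (branches; this branch)]
Accessibility: w0Rw0

Yes, satisfiable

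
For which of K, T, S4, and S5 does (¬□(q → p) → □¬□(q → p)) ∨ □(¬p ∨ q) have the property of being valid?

S5

S4-tableau for the negation ¬((¬□(q → p) → □¬□(q → p)) ∨ □(¬p ∨ q)):
1. ¬((¬□(q → p) → □¬□(q → p)) ∨ □(¬p ∨ q)), w0
2. ¬(¬□(q → p) → □¬□(q → p)), w0
3. ¬□(¬p ∨ q), w0
4. ¬□(q → p), w0
5. ¬□¬□(q → p), w0
6. ¬(¬p ∨ q), w1
7. p, w1
8. ¬q, w1
9. ¬(q → p), w2
10. q, w2
11. ¬p, w2
12. □(q → p), w3
13. q → p, w3
14. p, w3
Accessibility: w0Rw0, w0Rw1, w0Rw2, w0Rw3, w1Rw1, w2Rw2, w3Rw3
Complete open branch: countermodel on an S4-frame, so not valid in S4, nor in K, T (the same frame is also a K-frame and a T-frame).
S5-tableau for the negation ¬((¬□(q → p) → □¬□(q → p)) ∨ □(¬p ∨ q)):
1. ¬((¬□(q → p) → □¬□(q → p)) ∨ □(¬p ∨ q)), w0
2. ¬(¬□(q → p) → □¬□(q → p)), w0
3. ¬□(¬p ∨ q), w0
4. ¬□(q → p), w0
5. ¬□¬□(q → p), w0
6. ¬(¬p ∨ q), w1
7. p, w1
8. ¬q, w1
9. ¬(q → p), w2
10. q, w2
11. ¬p, w2
12. □(q → p), w3
13. q → p, w0
14. q → p, w1
15. q → p, w2
16. q → p, w3
17. p, w0
18. p, w2
Accessibility: w0Rw0, w0Rw1, w0Rw2, w0Rw3, w1Rw0, w1Rw1, w1Rw2, w1Rw3, w2Rw0, w2Rw1, w2Rw2, w2Rw3, w3Rw0, w3Rw1, w3Rw2, w3Rw3
Branch closes: p and ¬p both at w2.
Every branch closes (one shown): valid in S5.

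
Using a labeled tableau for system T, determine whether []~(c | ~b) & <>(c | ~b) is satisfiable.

1. []~(c | ~b) & <>(c | ~b), u
2. []~(c | ~b), u
3. <>(c | ~b), u
4. ~(c | ~b), u
5. ~c, u
6. b, u
7. c | ~b, v
8. ~(c | ~b), v
9. ~c, v
10. b, v
11. ~b, v
Accessibility: uRu, uRv, vRv
Branch closes: b and ~b both at v.
All branches of the tableau close; one closing branch shown above.

Unsatisfiable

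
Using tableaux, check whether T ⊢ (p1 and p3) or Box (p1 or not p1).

Valid

Tableau for the negation not ((p1 and p3) or Box (p1 or not p1)):
1. not ((p1 and p3) or Box (p1 or not p1)), 0
2. not (p1 and p3), 0   [neg-or-rule on 1]
3. not Box (p1 or not p1), 0   [neg-or-rule on 1]
4. not p3, 0   [neg-and-rule on 2 (branches; this branch)]
5. not (p1 or not p1), 1   [neg-Box-rule on 3: fresh world 1, 0R1]
6. not p1, 1   [neg-or-rule on 5]
7. p1, 1   [neg-or-rule on 5]
Accessibility: 0R0, 0R1, 1R1
Branch closes: p1 and not p1 both at 1.
Every branch of the negation's tableau closes; the branch above is one of them.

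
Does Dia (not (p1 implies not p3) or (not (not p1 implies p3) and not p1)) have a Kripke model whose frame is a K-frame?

1. Dia (not (p1 implies not p3) or (not (not p1 implies p3) and not p1)), u
2. not (p1 implies not p3) or (not (not p1 implies p3) and not p1), v
3. not (not p1 implies p3) and not p1, v
4. not (not p1 implies p3), v
5. not p1, v
6. not p3, v
Accessibility: uRv

Satisfiable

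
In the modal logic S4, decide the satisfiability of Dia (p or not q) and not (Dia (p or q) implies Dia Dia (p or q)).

Unsatisfiable

1. Dia (p or not q) and not (Dia (p or q) implies Dia Dia (p or q)), u
2. Dia (p or not q), u
3. not (Dia (p or q) implies Dia Dia (p or q)), u
4. Dia (p or q), u
5. not Dia Dia (p or q), u
6. not Dia (p or q), u
7. not (p or q), u
8. not p, u
9. not q, u
10. p or not q, v
11. not Dia (p or q), v
12. not (p or q), v
13. not p, v
14. not q, v
15. p or q, w
16. not Dia (p or q), w
17. not (p or q), w
18. not p, w
19. not q, w
20. q, w
Accessibility: uRu, uRv, uRw, vRv, wRw
Branch closes: q and not q both at w.
(One branch shown.) All branches close.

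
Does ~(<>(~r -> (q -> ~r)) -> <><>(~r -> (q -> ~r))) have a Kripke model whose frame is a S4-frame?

Unsatisfiable

1. ~(<>(~r -> (q -> ~r)) -> <><>(~r -> (q -> ~r))), 0
2. <>(~r -> (q -> ~r)), 0   [~->-rule on 1]
3. ~<><>(~r -> (q -> ~r)), 0   [~->-rule on 1]
4. ~<>(~r -> (q -> ~r)), 0   [~<>-rule on 3 via 0R0]
5. ~(~r -> (q -> ~r)), 0   [~<>-rule on 4 via 0R0]
6. ~r, 0   [~->-rule on 5]
7. ~(q -> ~r), 0   [~->-rule on 5]
8. q, 0   [~->-rule on 7]
9. r, 0   [~->-rule on 7]
Accessibility: 0R0
Branch closes: r and ~r both at 0.
(One branch shown.) All branches close.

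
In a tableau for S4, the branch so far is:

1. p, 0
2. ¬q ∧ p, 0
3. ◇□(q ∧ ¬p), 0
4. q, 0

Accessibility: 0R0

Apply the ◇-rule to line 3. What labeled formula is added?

a fresh world 1 with 0R1, and □(q ∧ ¬p) at 1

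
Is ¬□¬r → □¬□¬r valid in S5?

Tableau for the negation ¬(¬□¬r → □¬□¬r):
1. ¬(¬□¬r → □¬□¬r), 0
2. ¬□¬r, 0   [¬→-rule on 1]
3. ¬□¬□¬r, 0   [¬→-rule on 1]
4. r, 1   [¬□-rule on 2: fresh world 1, 0R1]
5. □¬r, 2   [¬□-rule on 3: fresh world 2, 0R2]
6. ¬r, 0   [□-rule on 5 via 2R0]
7. ¬r, 1   [□-rule on 5 via 2R1]
Accessibility: 0R0, 0R1, 0R2, 1R0, 1R1, 1R2, 2R0, 2R1, 2R2
Branch closes: r and ¬r both at 1.
Every branch of the negation's tableau closes; the branch above is one of them.

Yes, valid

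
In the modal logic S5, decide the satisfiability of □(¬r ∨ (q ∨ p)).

Yes, satisfiable

1. □(¬r ∨ (q ∨ p)), 0
2. ¬r ∨ (q ∨ p), 0
3. q ∨ p, 0
4. p, 0
Accessibility: 0R0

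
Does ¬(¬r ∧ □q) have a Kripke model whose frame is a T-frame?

Satisfiable

1. ¬(¬r ∧ □q), u
2. ¬□q, u
3. ¬q, v
Accessibility: uRu, uRv, vRv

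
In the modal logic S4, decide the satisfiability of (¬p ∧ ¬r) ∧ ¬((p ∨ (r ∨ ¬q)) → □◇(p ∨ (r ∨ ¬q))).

Yes, satisfiable

1. (¬p ∧ ¬r) ∧ ¬((p ∨ (r ∨ ¬q)) → □◇(p ∨ (r ∨ ¬q))), u
2. ¬p ∧ ¬r, u   [∧-rule on 1]
3. ¬((p ∨ (r ∨ ¬q)) → □◇(p ∨ (r ∨ ¬q))), u   [∧-rule on 1]
4. ¬p, u   [∧-rule on 2]
5. ¬r, u   [∧-rule on 2]
6. p ∨ (r ∨ ¬q), u   [¬→-rule on 3]
7. ¬□◇(p ∨ (r ∨ ¬q)), u   [¬→-rule on 3]
8. r ∨ ¬q, u   [∨-rule on 6 (branches; this branch)]
9. ¬q, u   [∨-rule on 8 (branches; this branch)]
10. ¬◇(p ∨ (r ∨ ¬q)), v   [¬□-rule on 7: fresh world v, uRv]
11. ¬(p ∨ (r ∨ ¬q)), v   [¬◇-rule on 10 via vRv]
12. ¬p, v   [¬∨-rule on 11]
13. ¬(r ∨ ¬q), v   [¬∨-rule on 11]
14. ¬r, v   [¬∨-rule on 13]
15. q, v   [¬∨-rule on 13]
Accessibility: uRu, uRv, vRv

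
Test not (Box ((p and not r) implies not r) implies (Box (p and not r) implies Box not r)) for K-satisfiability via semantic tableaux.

No, unsatisfiable

1. not (Box ((p and not r) implies not r) implies (Box (p and not r) implies Box not r)), w0
2. Box ((p and not r) implies not r), w0   [neg-implies-rule on 1]
3. not (Box (p and not r) implies Box not r), w0   [neg-implies-rule on 1]
4. Box (p and not r), w0   [neg-implies-rule on 3]
5. not Box not r, w0   [neg-implies-rule on 3]
6. r, w1   [neg-Box-rule on 5: fresh world w1, w0Rw1]
7. (p and not r) implies not r, w1   [Box-rule on 2 via w0Rw1]
8. p and not r, w1   [Box-rule on 4 via w0Rw1]
9. p, w1   [and-rule on 8]
10. not r, w1   [and-rule on 8]
Accessibility: w0Rw1
Branch closes: r and not r both at w1.
All branches of the tableau close; one closing branch shown above.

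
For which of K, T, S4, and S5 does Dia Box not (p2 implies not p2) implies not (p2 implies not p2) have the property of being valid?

S5-tableau for the negation not (Dia Box not (p2 implies not p2) implies not (p2 implies not p2)):
1. not (Dia Box not (p2 implies not p2) implies not (p2 implies not p2)), w0
2. Dia Box not (p2 implies not p2), w0
3. p2 implies not p2, w0
4. not p2, w0
5. Box not (p2 implies not p2), w1
6. not (p2 implies not p2), w0
7. p2, w0
Accessibility: w0Rw0, w0Rw1, w1Rw0, w1Rw1
Branch closes: p2 and not p2 both at w0.
Every branch closes (one shown): valid in S5.
S4-tableau for the negation not (Dia Box not (p2 implies not p2) implies not (p2 implies not p2)):
1. not (Dia Box not (p2 implies not p2) implies not (p2 implies not p2)), w0
2. Dia Box not (p2 implies not p2), w0
3. p2 implies not p2, w0
4. not p2, w0
5. Box not (p2 implies not p2), w1
6. not (p2 implies not p2), w1
7. p2, w1
Accessibility: w0Rw0, w0Rw1, w1Rw1
Complete open branch: countermodel on an S4-frame, so not valid in S4, nor in K, T (the same frame is also a K-frame and a T-frame).

S5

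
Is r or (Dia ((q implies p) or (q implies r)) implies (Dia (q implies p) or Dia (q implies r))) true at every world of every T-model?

Valid

Tableau for the negation not (r or (Dia ((q implies p) or (q implies r)) implies (Dia (q implies p) or Dia (q implies r)))):
1. not (r or (Dia ((q implies p) or (q implies r)) implies (Dia (q implies p) or Dia (q implies r)))), u
2. not r, u
3. not (Dia ((q implies p) or (q implies r)) implies (Dia (q implies p) or Dia (q implies r))), u
4. Dia ((q implies p) or (q implies r)), u
5. not (Dia (q implies p) or Dia (q implies r)), u
6. not Dia (q implies p), u
7. not Dia (q implies r), u
8. not (q implies p), u
9. q, u
10. not p, u
11. not (q implies r), u
12. (q implies p) or (q implies r), v
13. not (q implies p), v
14. q, v
15. not p, v
16. not (q implies r), v
17. not r, v
18. q implies r, v
19. r, v
Accessibility: uRu, uRv, vRv
Branch closes: r and not r both at v.
Every branch of the negation's tableau closes; the branch above is one of them.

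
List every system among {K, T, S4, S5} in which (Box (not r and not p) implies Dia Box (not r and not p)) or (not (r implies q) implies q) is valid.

T-tableau for the negation not ((Box (not r and not p) implies Dia Box (not r and not p)) or (not (r implies q) implies q)):
1. not ((Box (not r and not p) implies Dia Box (not r and not p)) or (not (r implies q) implies q)), w0
2. not (Box (not r and not p) implies Dia Box (not r and not p)), w0   [neg-or-rule on 1]
3. not (not (r implies q) implies q), w0   [neg-or-rule on 1]
4. Box (not r and not p), w0   [neg-implies-rule on 2]
5. not Dia Box (not r and not p), w0   [neg-implies-rule on 2]
6. not (r implies q), w0   [neg-implies-rule on 3]
7. not q, w0   [neg-implies-rule on 3]
8. r, w0   [neg-implies-rule on 6]
9. not r and not p, w0   [Box-rule on 4 via w0Rw0]
10. not r, w0   [and-rule on 9]
11. not p, w0   [and-rule on 9]
Accessibility: w0Rw0
Branch closes: r and not r both at w0.
Every branch closes (one shown): valid in T, hence also in S4, S5 (every theorem of T is a theorem of S4 and S5).
K-tableau for the negation not ((Box (not r and not p) implies Dia Box (not r and not p)) or (not (r implies q) implies q)):
1. not ((Box (not r and not p) implies Dia Box (not r and not p)) or (not (r implies q) implies q)), w0
2. not (Box (not r and not p) implies Dia Box (not r and not p)), w0   [neg-or-rule on 1]
3. not (not (r implies q) implies q), w0   [neg-or-rule on 1]
4. Box (not r and not p), w0   [neg-implies-rule on 2]
5. not Dia Box (not r and not p), w0   [neg-implies-rule on 2]
6. not (r implies q), w0   [neg-implies-rule on 3]
7. not q, w0   [neg-implies-rule on 3]
8. r, w0   [neg-implies-rule on 6]
Complete open branch: countermodel on a K-frame, so not valid in K.

T, S4, S5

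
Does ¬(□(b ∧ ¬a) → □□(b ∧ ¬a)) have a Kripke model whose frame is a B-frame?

1. ¬(□(b ∧ ¬a) → □□(b ∧ ¬a)), w0
2. □(b ∧ ¬a), w0
3. ¬□□(b ∧ ¬a), w0
4. b ∧ ¬a, w0
5. b, w0
6. ¬a, w0
7. ¬□(b ∧ ¬a), w1
8. b ∧ ¬a, w1
9. b, w1
10. ¬a, w1
11. ¬(b ∧ ¬a), w2
12. a, w2
Accessibility: w0Rw0, w0Rw1, w1Rw0, w1Rw1, w1Rw2, w2Rw1, w2Rw2

Yes, satisfiable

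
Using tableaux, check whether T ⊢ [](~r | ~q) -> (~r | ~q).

Tableau for the negation ~([](~r | ~q) -> (~r | ~q)):
1. ~([](~r | ~q) -> (~r | ~q)), u
2. [](~r | ~q), u   [~->-rule on 1]
3. ~(~r | ~q), u   [~->-rule on 1]
4. r, u   [~|-rule on 3]
5. q, u   [~|-rule on 3]
6. ~r | ~q, u   [[]-rule on 2 via uRu]
7. ~q, u   [|-rule on 6 (branches; this branch)]
Accessibility: uRu
Branch closes: q and ~q both at u.
Every branch of the negation's tableau closes; the branch above is one of them.

Yes, valid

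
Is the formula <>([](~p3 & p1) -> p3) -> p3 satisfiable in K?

Satisfiable (open branch found)

1. <>([](~p3 & p1) -> p3) -> p3, w0
2. p3, w0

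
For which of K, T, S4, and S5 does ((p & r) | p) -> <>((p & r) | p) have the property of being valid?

T-tableau for the negation ~(((p & r) | p) -> <>((p & r) | p)):
1. ~(((p & r) | p) -> <>((p & r) | p)), w0
2. (p & r) | p, w0
3. ~<>((p & r) | p), w0
4. ~((p & r) | p), w0
5. ~(p & r), w0
6. ~p, w0
7. p & r, w0
8. p, w0
9. r, w0
Accessibility: w0Rw0
Branch closes: p and ~p both at w0.
Every branch closes (one shown): valid in T, hence also in S4, S5 (every theorem of T is a theorem of S4 and S5).
K-tableau for the negation ~(((p & r) | p) -> <>((p & r) | p)):
1. ~(((p & r) | p) -> <>((p & r) | p)), w0
2. (p & r) | p, w0
3. ~<>((p & r) | p), w0
4. p, w0
Complete open branch: countermodel on a K-frame, so not valid in K.

T, S4, S5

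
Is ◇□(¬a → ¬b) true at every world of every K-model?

Not valid

Tableau for the negation ¬◇□(¬a → ¬b):
1. ¬◇□(¬a → ¬b), 0
The negation has an open branch (countermodel exists).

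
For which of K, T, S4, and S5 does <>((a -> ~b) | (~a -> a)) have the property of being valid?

K-tableau for the negation ~<>((a -> ~b) | (~a -> a)):
1. ~<>((a -> ~b) | (~a -> a)), u
Complete open branch: countermodel on a K-frame, so not valid in K.
T-tableau for the negation ~<>((a -> ~b) | (~a -> a)):
1. ~<>((a -> ~b) | (~a -> a)), u
2. ~((a -> ~b) | (~a -> a)), u
3. ~(a -> ~b), u
4. ~(~a -> a), u
5. a, u
6. b, u
7. ~a, u
Accessibility: uRu
Branch closes: a and ~a both at u.
Every branch closes (one shown): valid in T, hence also in S4, S5 (every theorem of T is a theorem of S4 and S5).

T, S4, S5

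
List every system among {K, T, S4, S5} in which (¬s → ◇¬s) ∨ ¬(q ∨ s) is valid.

T, S4, S5

T-tableau for the negation ¬((¬s → ◇¬s) ∨ ¬(q ∨ s)):
1. ¬((¬s → ◇¬s) ∨ ¬(q ∨ s)), u
2. ¬(¬s → ◇¬s), u
3. q ∨ s, u
4. ¬s, u
5. ¬◇¬s, u
6. s, u
Accessibility: uRu
Branch closes: s and ¬s both at u.
Every branch closes (one shown): valid in T, hence also in S4, S5 (every theorem of T is a theorem of S4 and S5).
K-tableau for the negation ¬((¬s → ◇¬s) ∨ ¬(q ∨ s)):
1. ¬((¬s → ◇¬s) ∨ ¬(q ∨ s)), u
2. ¬(¬s → ◇¬s), u
3. q ∨ s, u
4. ¬s, u
5. ¬◇¬s, u
6. q, u
Complete open branch: countermodel on a K-frame, so not valid in K.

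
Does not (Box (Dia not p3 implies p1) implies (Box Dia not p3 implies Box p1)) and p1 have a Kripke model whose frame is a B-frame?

Unsatisfiable (every branch closes)

1. not (Box (Dia not p3 implies p1) implies (Box Dia not p3 implies Box p1)) and p1, w0
2. not (Box (Dia not p3 implies p1) implies (Box Dia not p3 implies Box p1)), w0   [and-rule on 1]
3. p1, w0   [and-rule on 1]
4. Box (Dia not p3 implies p1), w0   [neg-implies-rule on 2]
5. not (Box Dia not p3 implies Box p1), w0   [neg-implies-rule on 2]
6. Box Dia not p3, w0   [neg-implies-rule on 5]
7. not Box p1, w0   [neg-implies-rule on 5]
8. Dia not p3 implies p1, w0   [Box-rule on 4 via w0Rw0]
9. Dia not p3, w0   [Box-rule on 6 via w0Rw0]
10. not p1, w1   [neg-Box-rule on 7: fresh world w1, w0Rw1]
11. Dia not p3 implies p1, w1   [Box-rule on 4 via w0Rw1]
12. Dia not p3, w1   [Box-rule on 6 via w0Rw1]
13. not Dia not p3, w1   [implies-rule on 11 (branches; this branch)]
14. p3, w0   [neg-Dia-rule on 13 via w1Rw0]
15. p3, w1   [neg-Dia-rule on 13 via w1Rw1]
16. not p3, w2   [Dia-rule on 9: fresh world w2, w0Rw2]
17. Dia not p3 implies p1, w2   [Box-rule on 4 via w0Rw2]
18. Dia not p3, w2   [Box-rule on 6 via w0Rw2]
19. p1, w2   [implies-rule on 17 (branches; this branch)]
20. not p3, w3   [Dia-rule on 12: fresh world w3, w1Rw3]
21. p3, w3   [neg-Dia-rule on 13 via w1Rw3]
Accessibility: w0Rw0, w0Rw1, w0Rw2, w1Rw0, w1Rw1, w1Rw3, w2Rw0, w2Rw2, w3Rw1, w3Rw3
Branch closes: p3 and not p3 both at w3.
(One branch shown.) All branches close.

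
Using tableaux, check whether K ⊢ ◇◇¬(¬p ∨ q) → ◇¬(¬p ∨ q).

Tableau for the negation ¬(◇◇¬(¬p ∨ q) → ◇¬(¬p ∨ q)):
1. ¬(◇◇¬(¬p ∨ q) → ◇¬(¬p ∨ q)), w0
2. ◇◇¬(¬p ∨ q), w0
3. ¬◇¬(¬p ∨ q), w0
4. ◇¬(¬p ∨ q), w1
5. ¬p ∨ q, w1
6. q, w1
7. ¬(¬p ∨ q), w2
8. p, w2
9. ¬q, w2
Accessibility: w0Rw1, w1Rw2
The negation has an open branch (countermodel exists).

Invalid (countermodel exists)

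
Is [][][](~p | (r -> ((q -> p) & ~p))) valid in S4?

No, not valid

Tableau for the negation ~[][][](~p | (r -> ((q -> p) & ~p))):
1. ~[][][](~p | (r -> ((q -> p) & ~p))), 0
2. ~[][](~p | (r -> ((q -> p) & ~p))), 1   [~[]-rule on 1: fresh world 1, 0R1]
3. ~[](~p | (r -> ((q -> p) & ~p))), 2   [~[]-rule on 2: fresh world 2, 1R2]
4. ~(~p | (r -> ((q -> p) & ~p))), 3   [~[]-rule on 3: fresh world 3, 2R3]
5. p, 3   [~|-rule on 4]
6. ~(r -> ((q -> p) & ~p)), 3   [~|-rule on 4]
7. r, 3   [~->-rule on 6]
8. ~((q -> p) & ~p), 3   [~->-rule on 6]
Accessibility: 0R0, 0R1, 0R2, 0R3, 1R1, 1R2, 1R3, 2R2, 2R3, 3R3
The negation has an open branch (countermodel exists).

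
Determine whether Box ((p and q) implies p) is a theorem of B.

Valid

Tableau for the negation not Box ((p and q) implies p):
1. not Box ((p and q) implies p), w0
2. not ((p and q) implies p), w1   [neg-Box-rule on 1: fresh world w1, w0Rw1]
3. p and q, w1   [neg-implies-rule on 2]
4. not p, w1   [neg-implies-rule on 2]
5. p, w1   [and-rule on 3]
6. q, w1   [and-rule on 3]
Accessibility: w0Rw0, w0Rw1, w1Rw0, w1Rw1
Branch closes: p and not p both at w1.
Every branch of the negation's tableau closes; the branch above is one of them.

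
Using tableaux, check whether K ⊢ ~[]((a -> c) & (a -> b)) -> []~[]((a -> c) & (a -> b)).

Tableau for the negation ~(~[]((a -> c) & (a -> b)) -> []~[]((a -> c) & (a -> b))):
1. ~(~[]((a -> c) & (a -> b)) -> []~[]((a -> c) & (a -> b))), w0
2. ~[]((a -> c) & (a -> b)), w0
3. ~[]~[]((a -> c) & (a -> b)), w0
4. ~((a -> c) & (a -> b)), w1
5. ~(a -> b), w1
6. a, w1
7. ~b, w1
8. []((a -> c) & (a -> b)), w2
Accessibility: w0Rw1, w0Rw2
The negation has an open branch (countermodel exists).

No, not valid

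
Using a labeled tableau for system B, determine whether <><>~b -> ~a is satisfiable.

Yes, satisfiable

1. <><>~b -> ~a, u
2. ~a, u
Accessibility: uRu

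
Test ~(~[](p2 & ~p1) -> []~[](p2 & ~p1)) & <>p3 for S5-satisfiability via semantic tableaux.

No, unsatisfiable

1. ~(~[](p2 & ~p1) -> []~[](p2 & ~p1)) & <>p3, 0
2. ~(~[](p2 & ~p1) -> []~[](p2 & ~p1)), 0
3. <>p3, 0
4. ~[](p2 & ~p1), 0
5. ~[]~[](p2 & ~p1), 0
6. p3, 1
7. ~(p2 & ~p1), 2
8. p1, 2
9. [](p2 & ~p1), 3
10. p2 & ~p1, 0
11. p2, 0
12. ~p1, 0
13. p2 & ~p1, 1
14. p2, 1
15. ~p1, 1
16. p2 & ~p1, 2
17. p2, 2
18. ~p1, 2
Accessibility: 0R0, 0R1, 0R2, 0R3, 1R0, 1R1, 1R2, 1R3, 2R0, 2R1, 2R2, 2R3, 3R0, 3R1, 3R2, 3R3
Branch closes: p1 and ~p1 both at 2.
All branches of the tableau close; one closing branch shown above.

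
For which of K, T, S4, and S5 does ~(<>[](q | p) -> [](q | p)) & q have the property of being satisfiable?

K, T, S4

S5-tableau for the formula:
1. ~(<>[](q | p) -> [](q | p)) & q, 0
2. ~(<>[](q | p) -> [](q | p)), 0
3. q, 0
4. <>[](q | p), 0
5. ~[](q | p), 0
6. [](q | p), 1
7. q | p, 0
8. q | p, 1
9. p, 0
10. p, 1
11. ~(q | p), 2
12. ~q, 2
13. ~p, 2
14. q | p, 2
15. p, 2
Accessibility: 0R0, 0R1, 0R2, 1R0, 1R1, 1R2, 2R0, 2R1, 2R2
Branch closes: p and ~p both at 2.
Every branch closes (one shown): unsatisfiable in S5.
S4-tableau for the formula:
1. ~(<>[](q | p) -> [](q | p)) & q, 0
2. ~(<>[](q | p) -> [](q | p)), 0
3. q, 0
4. <>[](q | p), 0
5. ~[](q | p), 0
6. [](q | p), 1
7. q | p, 1
8. p, 1
9. ~(q | p), 2
10. ~q, 2
11. ~p, 2
Accessibility: 0R0, 0R1, 0R2, 1R1, 2R2
Complete open branch: satisfiable in S4, hence also in K, T (this S4-model is also a K-model and a T-model).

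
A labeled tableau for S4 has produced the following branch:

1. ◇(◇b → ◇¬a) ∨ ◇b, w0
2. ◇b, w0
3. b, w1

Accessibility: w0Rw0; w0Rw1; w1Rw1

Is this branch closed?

No, open

No world carries both an atom and its negation.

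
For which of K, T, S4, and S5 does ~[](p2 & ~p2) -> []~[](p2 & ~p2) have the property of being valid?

T-tableau for the negation ~(~[](p2 & ~p2) -> []~[](p2 & ~p2)):
1. ~(~[](p2 & ~p2) -> []~[](p2 & ~p2)), u
2. ~[](p2 & ~p2), u   [~->-rule on 1]
3. ~[]~[](p2 & ~p2), u   [~->-rule on 1]
4. ~(p2 & ~p2), v   [~[]-rule on 2: fresh world v, uRv]
5. p2, v   [~&-rule on 4 (branches; this branch)]
6. [](p2 & ~p2), w   [~[]-rule on 3: fresh world w, uRw]
7. p2 & ~p2, w   [[]-rule on 6 via wRw]
8. p2, w   [&-rule on 7]
9. ~p2, w   [&-rule on 7]
Accessibility: uRu, uRv, uRw, vRv, wRw
Branch closes: p2 and ~p2 both at w.
Every branch closes (one shown): valid in T, hence also in S4, S5 (every theorem of T is a theorem of S4 and S5).
K-tableau for the negation ~(~[](p2 & ~p2) -> []~[](p2 & ~p2)):
1. ~(~[](p2 & ~p2) -> []~[](p2 & ~p2)), u
2. ~[](p2 & ~p2), u   [~->-rule on 1]
3. ~[]~[](p2 & ~p2), u   [~->-rule on 1]
4. ~(p2 & ~p2), v   [~[]-rule on 2: fresh world v, uRv]
5. p2, v   [~&-rule on 4 (branches; this branch)]
6. [](p2 & ~p2), w   [~[]-rule on 3: fresh world w, uRw]
Accessibility: uRv, uRw
Complete open branch: countermodel on a K-frame, so not valid in K.

T, S4, S5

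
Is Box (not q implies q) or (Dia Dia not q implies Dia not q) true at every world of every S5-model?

Yes, valid

Tableau for the negation not (Box (not q implies q) or (Dia Dia not q implies Dia not q)):
1. not (Box (not q implies q) or (Dia Dia not q implies Dia not q)), w0
2. not Box (not q implies q), w0
3. not (Dia Dia not q implies Dia not q), w0
4. Dia Dia not q, w0
5. not Dia not q, w0
6. q, w0
7. not (not q implies q), w1
8. not q, w1
9. q, w1
Accessibility: w0Rw0, w0Rw1, w1Rw0, w1Rw1
Branch closes: q and not q both at w1.
All branches of the negation close; one closing branch shown above.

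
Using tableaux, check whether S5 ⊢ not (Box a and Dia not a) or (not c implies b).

Valid

Tableau for the negation not (not (Box a and Dia not a) or (not c implies b)):
1. not (not (Box a and Dia not a) or (not c implies b)), w0
2. Box a and Dia not a, w0
3. not (not c implies b), w0
4. Box a, w0
5. Dia not a, w0
6. not c, w0
7. not b, w0
8. a, w0
9. not a, w1
10. a, w1
Accessibility: w0Rw0, w0Rw1, w1Rw0, w1Rw1
Branch closes: a and not a both at w1.
All branches of the negation close; one closing branch shown above.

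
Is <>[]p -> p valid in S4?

No, not valid

Tableau for the negation ~(<>[]p -> p):
1. ~(<>[]p -> p), w0
2. <>[]p, w0
3. ~p, w0
4. []p, w1
5. p, w1
Accessibility: w0Rw0, w0Rw1, w1Rw1
The negation has an open branch (countermodel exists).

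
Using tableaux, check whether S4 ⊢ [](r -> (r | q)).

Yes, valid

Tableau for the negation ~[](r -> (r | q)):
1. ~[](r -> (r | q)), w0
2. ~(r -> (r | q)), w1
3. r, w1
4. ~(r | q), w1
5. ~r, w1
6. ~q, w1
Accessibility: w0Rw0, w0Rw1, w1Rw1
Branch closes: r and ~r both at w1.
All branches of the negation close; one closing branch shown above.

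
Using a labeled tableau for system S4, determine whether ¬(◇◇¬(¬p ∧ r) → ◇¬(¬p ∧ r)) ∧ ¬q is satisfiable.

1. ¬(◇◇¬(¬p ∧ r) → ◇¬(¬p ∧ r)) ∧ ¬q, 0
2. ¬(◇◇¬(¬p ∧ r) → ◇¬(¬p ∧ r)), 0
3. ¬q, 0
4. ◇◇¬(¬p ∧ r), 0
5. ¬◇¬(¬p ∧ r), 0
6. ¬p ∧ r, 0
7. ¬p, 0
8. r, 0
9. ◇¬(¬p ∧ r), 1
10. ¬p ∧ r, 1
11. ¬p, 1
12. r, 1
13. ¬(¬p ∧ r), 2
14. ¬p ∧ r, 2
15. ¬p, 2
16. r, 2
17. ¬r, 2
Accessibility: 0R0, 0R1, 0R2, 1R1, 1R2, 2R2
Branch closes: r and ¬r both at 2.
(One branch shown.) All branches close.

Unsatisfiable (every branch closes)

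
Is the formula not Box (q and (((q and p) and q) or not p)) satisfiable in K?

Yes, satisfiable

1. not Box (q and (((q and p) and q) or not p)), w0
2. not (q and (((q and p) and q) or not p)), w1
3. not (((q and p) and q) or not p), w1
4. not ((q and p) and q), w1
5. p, w1
6. not q, w1
Accessibility: w0Rw1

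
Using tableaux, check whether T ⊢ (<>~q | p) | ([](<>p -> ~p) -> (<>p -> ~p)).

Valid in T

Tableau for the negation ~((<>~q | p) | ([](<>p -> ~p) -> (<>p -> ~p))):
1. ~((<>~q | p) | ([](<>p -> ~p) -> (<>p -> ~p))), 0
2. ~(<>~q | p), 0   [~|-rule on 1]
3. ~([](<>p -> ~p) -> (<>p -> ~p)), 0   [~|-rule on 1]
4. ~<>~q, 0   [~|-rule on 2]
5. ~p, 0   [~|-rule on 2]
6. [](<>p -> ~p), 0   [~->-rule on 3]
7. ~(<>p -> ~p), 0   [~->-rule on 3]
8. <>p, 0   [~->-rule on 7]
9. p, 0   [~->-rule on 7]
Accessibility: 0R0
Branch closes: p and ~p both at 0.
Every branch of the negation's tableau closes; the branch above is one of them.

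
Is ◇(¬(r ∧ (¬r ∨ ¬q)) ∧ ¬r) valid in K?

Invalid (countermodel exists)

Tableau for the negation ¬◇(¬(r ∧ (¬r ∨ ¬q)) ∧ ¬r):
1. ¬◇(¬(r ∧ (¬r ∨ ¬q)) ∧ ¬r), w0
The negation has an open branch (countermodel exists).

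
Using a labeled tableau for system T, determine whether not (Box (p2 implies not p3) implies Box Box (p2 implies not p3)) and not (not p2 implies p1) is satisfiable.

Yes, satisfiable

1. not (Box (p2 implies not p3) implies Box Box (p2 implies not p3)) and not (not p2 implies p1), w0
2. not (Box (p2 implies not p3) implies Box Box (p2 implies not p3)), w0   [and-rule on 1]
3. not (not p2 implies p1), w0   [and-rule on 1]
4. Box (p2 implies not p3), w0   [neg-implies-rule on 2]
5. not Box Box (p2 implies not p3), w0   [neg-implies-rule on 2]
6. not p2, w0   [neg-implies-rule on 3]
7. not p1, w0   [neg-implies-rule on 3]
8. p2 implies not p3, w0   [Box-rule on 4 via w0Rw0]
9. not p3, w0   [implies-rule on 8 (branches; this branch)]
10. not Box (p2 implies not p3), w1   [neg-Box-rule on 5: fresh world w1, w0Rw1]
11. p2 implies not p3, w1   [Box-rule on 4 via w0Rw1]
12. not p3, w1   [implies-rule on 11 (branches; this branch)]
13. not (p2 implies not p3), w2   [neg-Box-rule on 10: fresh world w2, w1Rw2]
14. p2, w2   [neg-implies-rule on 13]
15. p3, w2   [neg-implies-rule on 13]
Accessibility: w0Rw0, w0Rw1, w1Rw1, w1Rw2, w2Rw2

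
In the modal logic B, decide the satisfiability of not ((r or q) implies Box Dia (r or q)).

Unsatisfiable (every branch closes)

1. not ((r or q) implies Box Dia (r or q)), 0
2. r or q, 0   [neg-implies-rule on 1]
3. not Box Dia (r or q), 0   [neg-implies-rule on 1]
4. q, 0   [or-rule on 2 (branches; this branch)]
5. not Dia (r or q), 1   [neg-Box-rule on 3: fresh world 1, 0R1]
6. not (r or q), 0   [neg-Dia-rule on 5 via 1R0]
7. not r, 0   [neg-or-rule on 6]
8. not q, 0   [neg-or-rule on 6]
Accessibility: 0R0, 0R1, 1R0, 1R1
Branch closes: q and not q both at 0.
(One branch shown.) All branches close.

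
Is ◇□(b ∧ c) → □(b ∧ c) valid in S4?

Tableau for the negation ¬(◇□(b ∧ c) → □(b ∧ c)):
1. ¬(◇□(b ∧ c) → □(b ∧ c)), 0
2. ◇□(b ∧ c), 0   [¬→-rule on 1]
3. ¬□(b ∧ c), 0   [¬→-rule on 1]
4. □(b ∧ c), 1   [◇-rule on 2: fresh world 1, 0R1]
5. b ∧ c, 1   [□-rule on 4 via 1R1]
6. b, 1   [∧-rule on 5]
7. c, 1   [∧-rule on 5]
8. ¬(b ∧ c), 2   [¬□-rule on 3: fresh world 2, 0R2]
9. ¬c, 2   [¬∧-rule on 8 (branches; this branch)]
Accessibility: 0R0, 0R1, 0R2, 1R1, 2R2
The negation has an open branch (countermodel exists).

Invalid (countermodel exists)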